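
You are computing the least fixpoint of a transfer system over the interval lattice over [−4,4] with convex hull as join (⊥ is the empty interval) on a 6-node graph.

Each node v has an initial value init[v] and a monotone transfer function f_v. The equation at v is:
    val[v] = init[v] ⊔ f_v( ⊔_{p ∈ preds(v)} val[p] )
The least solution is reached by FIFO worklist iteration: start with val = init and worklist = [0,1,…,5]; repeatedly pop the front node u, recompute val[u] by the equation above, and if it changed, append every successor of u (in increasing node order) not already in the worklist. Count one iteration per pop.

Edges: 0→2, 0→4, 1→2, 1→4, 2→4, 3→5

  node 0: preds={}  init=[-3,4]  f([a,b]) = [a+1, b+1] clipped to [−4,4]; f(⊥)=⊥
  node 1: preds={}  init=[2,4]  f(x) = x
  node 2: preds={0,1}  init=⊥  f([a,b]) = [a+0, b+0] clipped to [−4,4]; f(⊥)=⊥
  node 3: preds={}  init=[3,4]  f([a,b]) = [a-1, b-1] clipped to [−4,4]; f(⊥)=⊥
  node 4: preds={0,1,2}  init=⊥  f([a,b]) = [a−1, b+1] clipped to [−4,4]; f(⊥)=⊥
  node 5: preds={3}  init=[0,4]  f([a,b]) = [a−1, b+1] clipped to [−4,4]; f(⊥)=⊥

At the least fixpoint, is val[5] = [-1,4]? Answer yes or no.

Iteration log — 6 steps:
  step 1. node 0  ⊔preds=⊥  new=[-3,4]  stable
  step 2. node 1  ⊔preds=⊥  new=[2,4]  stable
  step 3. node 2  ⊔preds=[-3,4]  new=[-3,4]  old=⊥  +wl: 
  step 4. node 3  ⊔preds=⊥  new=[3,4]  stable
  step 5. node 4  ⊔preds=[-3,4]  new=[-4,4]  old=⊥  +wl: 
  step 6. node 5  ⊔preds=[3,4]  new=[0,4]  stable

Least fixpoint reached:
  node 0: [-3,4]
  node 1: [2,4]
  node 2: [-3,4]
  node 3: [3,4]
  node 4: [-4,4]
  node 5: [0,4]

no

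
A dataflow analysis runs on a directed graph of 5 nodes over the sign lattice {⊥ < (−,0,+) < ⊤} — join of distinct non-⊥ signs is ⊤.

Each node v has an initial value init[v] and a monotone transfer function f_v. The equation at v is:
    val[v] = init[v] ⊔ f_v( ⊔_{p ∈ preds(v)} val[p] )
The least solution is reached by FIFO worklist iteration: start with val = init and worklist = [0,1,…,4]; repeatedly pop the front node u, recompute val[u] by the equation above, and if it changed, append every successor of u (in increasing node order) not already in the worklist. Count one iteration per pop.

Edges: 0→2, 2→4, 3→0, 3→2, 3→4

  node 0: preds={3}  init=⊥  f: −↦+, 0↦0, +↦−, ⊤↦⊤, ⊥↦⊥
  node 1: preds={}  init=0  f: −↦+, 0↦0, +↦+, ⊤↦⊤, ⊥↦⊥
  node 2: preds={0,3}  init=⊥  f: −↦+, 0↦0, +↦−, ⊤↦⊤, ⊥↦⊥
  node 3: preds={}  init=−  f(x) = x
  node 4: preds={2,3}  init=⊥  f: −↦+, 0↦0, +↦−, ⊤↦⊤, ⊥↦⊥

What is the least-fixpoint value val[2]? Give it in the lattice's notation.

⊤

Worklist (5 pops):
  #1 pop 0: in=− → + (was ⊥); enqueue []
  #2 pop 1: in=⊥ → 0 (no change)
  #3 pop 2: in=⊤ → ⊤ (was ⊥); enqueue []
  #4 pop 3: in=⊥ → − (no change)
  #5 pop 4: in=⊤ → ⊤ (was ⊥); enqueue []

Fixpoint:
  val[0] = +
  val[1] = 0
  val[2] = ⊤
  val[3] = −
  val[4] = ⊤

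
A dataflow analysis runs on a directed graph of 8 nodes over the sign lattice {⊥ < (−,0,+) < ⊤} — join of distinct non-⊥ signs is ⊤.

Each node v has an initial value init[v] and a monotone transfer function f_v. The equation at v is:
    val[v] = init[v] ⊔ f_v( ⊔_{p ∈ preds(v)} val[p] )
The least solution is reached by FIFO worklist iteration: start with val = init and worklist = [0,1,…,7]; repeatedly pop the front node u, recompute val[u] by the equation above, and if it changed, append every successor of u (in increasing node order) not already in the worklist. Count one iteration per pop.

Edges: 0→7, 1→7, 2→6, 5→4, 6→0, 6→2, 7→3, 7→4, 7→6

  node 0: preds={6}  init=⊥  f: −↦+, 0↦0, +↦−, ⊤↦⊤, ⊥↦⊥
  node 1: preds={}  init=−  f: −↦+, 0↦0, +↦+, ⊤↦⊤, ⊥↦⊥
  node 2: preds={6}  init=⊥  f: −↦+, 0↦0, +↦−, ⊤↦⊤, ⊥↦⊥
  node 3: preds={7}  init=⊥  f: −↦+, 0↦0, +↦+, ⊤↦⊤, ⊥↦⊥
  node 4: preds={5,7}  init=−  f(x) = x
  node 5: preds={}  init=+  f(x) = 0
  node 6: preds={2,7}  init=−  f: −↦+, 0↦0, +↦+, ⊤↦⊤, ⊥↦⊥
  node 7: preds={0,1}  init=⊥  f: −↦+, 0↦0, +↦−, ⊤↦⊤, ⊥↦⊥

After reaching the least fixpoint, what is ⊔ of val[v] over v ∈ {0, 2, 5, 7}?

⊤

Trace (14 dequeues):
  [1] u=0 | in − | out + | prev ⊥ | push {}
  [2] u=1 | in ⊥ | out − | ==
  [3] u=2 | in − | out + | prev ⊥ | push {}
  [4] u=3 | in ⊥ | out ⊥ | ==
  [5] u=4 | in + | out ⊤ | prev − | push {}
  [6] u=5 | in ⊥ | out ⊤ | prev + | push {4}
  [7] u=6 | in + | out ⊤ | prev − | push {0,2}
  [8] u=7 | in ⊤ | out ⊤ | prev ⊥ | push {3,6}
  [9] u=4 | in ⊤ | out ⊤ | ==
  [10] u=0 | in ⊤ | out ⊤ | prev + | push {7}
  [11] u=2 | in ⊤ | out ⊤ | prev + | push {}
  [12] u=3 | in ⊤ | out ⊤ | prev ⊥ | push {}
  [13] u=6 | in ⊤ | out ⊤ | ==
  [14] u=7 | in ⊤ | out ⊤ | ==

Converged values:
  [0] ⊤
  [1] −
  [2] ⊤
  [3] ⊤
  [4] ⊤
  [5] ⊤
  [6] ⊤
  [7] ⊤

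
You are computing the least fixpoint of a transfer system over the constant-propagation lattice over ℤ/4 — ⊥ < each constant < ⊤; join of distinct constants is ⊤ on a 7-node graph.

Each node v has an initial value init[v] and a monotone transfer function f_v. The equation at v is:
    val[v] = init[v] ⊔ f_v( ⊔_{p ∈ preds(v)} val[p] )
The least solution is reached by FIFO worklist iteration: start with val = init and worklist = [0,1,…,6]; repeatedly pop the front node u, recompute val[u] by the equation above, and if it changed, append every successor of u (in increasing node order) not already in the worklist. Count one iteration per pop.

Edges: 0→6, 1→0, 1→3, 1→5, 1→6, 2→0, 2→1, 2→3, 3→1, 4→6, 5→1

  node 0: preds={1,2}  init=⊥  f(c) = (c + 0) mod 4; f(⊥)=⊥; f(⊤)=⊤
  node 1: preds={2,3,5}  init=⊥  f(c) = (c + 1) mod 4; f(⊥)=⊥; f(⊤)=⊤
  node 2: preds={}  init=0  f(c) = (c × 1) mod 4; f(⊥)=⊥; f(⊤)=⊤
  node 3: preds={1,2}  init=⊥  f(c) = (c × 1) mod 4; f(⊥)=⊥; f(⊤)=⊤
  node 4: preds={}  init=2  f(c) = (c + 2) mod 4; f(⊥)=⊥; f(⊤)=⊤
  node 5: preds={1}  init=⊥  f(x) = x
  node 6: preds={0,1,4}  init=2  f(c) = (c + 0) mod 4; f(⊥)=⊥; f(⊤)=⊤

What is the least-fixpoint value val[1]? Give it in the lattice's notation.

⊤

Worklist (14 pops):
  #1 pop 0: in=0 → 0 (was ⊥); enqueue []
  #2 pop 1: in=0 → 1 (was ⊥); enqueue [0]
  #3 pop 2: in=⊥ → 0 (no change)
  #4 pop 3: in=⊤ → ⊤ (was ⊥); enqueue [1]
  #5 pop 4: in=⊥ → 2 (no change)
  #6 pop 5: in=1 → 1 (was ⊥); enqueue []
  #7 pop 6: in=⊤ → ⊤ (was 2); enqueue []
  #8 pop 0: in=⊤ → ⊤ (was 0); enqueue [6]
  #9 pop 1: in=⊤ → ⊤ (was 1); enqueue [0,3,5]
  #10 pop 6: in=⊤ → ⊤ (no change)
  #11 pop 0: in=⊤ → ⊤ (no change)
  #12 pop 3: in=⊤ → ⊤ (no change)
  #13 pop 5: in=⊤ → ⊤ (was 1); enqueue [1]
  #14 pop 1: in=⊤ → ⊤ (no change)

Fixpoint:
  val[0] = ⊤
  val[1] = ⊤
  val[2] = 0
  val[3] = ⊤
  val[4] = 2
  val[5] = ⊤
  val[6] = ⊤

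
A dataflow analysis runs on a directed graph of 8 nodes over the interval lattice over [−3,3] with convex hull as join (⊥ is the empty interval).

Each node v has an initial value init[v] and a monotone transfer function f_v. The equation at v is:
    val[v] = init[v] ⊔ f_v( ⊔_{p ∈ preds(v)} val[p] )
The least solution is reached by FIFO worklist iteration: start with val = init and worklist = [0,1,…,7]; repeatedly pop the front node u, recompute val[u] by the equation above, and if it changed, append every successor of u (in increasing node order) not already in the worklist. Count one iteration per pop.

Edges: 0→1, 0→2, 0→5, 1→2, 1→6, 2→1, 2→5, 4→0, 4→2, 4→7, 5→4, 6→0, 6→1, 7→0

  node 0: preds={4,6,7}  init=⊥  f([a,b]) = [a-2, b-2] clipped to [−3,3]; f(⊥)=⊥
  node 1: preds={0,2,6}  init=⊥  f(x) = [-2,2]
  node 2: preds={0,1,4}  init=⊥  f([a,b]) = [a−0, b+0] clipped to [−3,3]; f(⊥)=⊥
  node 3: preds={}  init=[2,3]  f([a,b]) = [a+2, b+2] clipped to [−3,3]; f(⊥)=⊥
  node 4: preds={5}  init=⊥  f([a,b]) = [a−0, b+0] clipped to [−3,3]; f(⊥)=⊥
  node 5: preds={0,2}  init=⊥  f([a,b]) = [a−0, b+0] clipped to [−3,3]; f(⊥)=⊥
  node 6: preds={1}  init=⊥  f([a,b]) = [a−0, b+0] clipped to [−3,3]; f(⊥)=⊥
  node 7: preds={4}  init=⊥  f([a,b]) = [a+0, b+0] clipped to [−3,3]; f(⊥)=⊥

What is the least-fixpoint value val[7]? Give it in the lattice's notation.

[-3,2]

Worklist (21 pops):
  #1 pop 0: in=⊥ → ⊥ (no change)
  #2 pop 1: in=⊥ → [-2,2] (was ⊥); enqueue []
  #3 pop 2: in=[-2,2] → [-2,2] (was ⊥); enqueue [1]
  #4 pop 3: in=⊥ → [2,3] (no change)
  #5 pop 4: in=⊥ → ⊥ (no change)
  #6 pop 5: in=[-2,2] → [-2,2] (was ⊥); enqueue [4]
  #7 pop 6: in=[-2,2] → [-2,2] (was ⊥); enqueue [0]
  #8 pop 7: in=⊥ → ⊥ (no change)
  #9 pop 1: in=[-2,2] → [-2,2] (no change)
  #10 pop 4: in=[-2,2] → [-2,2] (was ⊥); enqueue [2,7]
  #11 pop 0: in=[-2,2] → [-3,0] (was ⊥); enqueue [1,5]
  #12 pop 2: in=[-3,2] → [-3,2] (was [-2,2]); enqueue []
  #13 pop 7: in=[-2,2] → [-2,2] (was ⊥); enqueue [0]
  #14 pop 1: in=[-3,2] → [-2,2] (no change)
  #15 pop 5: in=[-3,2] → [-3,2] (was [-2,2]); enqueue [4]
  #16 pop 0: in=[-2,2] → [-3,0] (no change)
  #17 pop 4: in=[-3,2] → [-3,2] (was [-2,2]); enqueue [0,2,7]
  #18 pop 0: in=[-3,2] → [-3,0] (no change)
  #19 pop 2: in=[-3,2] → [-3,2] (no change)
  #20 pop 7: in=[-3,2] → [-3,2] (was [-2,2]); enqueue [0]
  #21 pop 0: in=[-3,2] → [-3,0] (no change)

Fixpoint:
  val[0] = [-3,0]
  val[1] = [-2,2]
  val[2] = [-3,2]
  val[3] = [2,3]
  val[4] = [-3,2]
  val[5] = [-3,2]
  val[6] = [-2,2]
  val[7] = [-3,2]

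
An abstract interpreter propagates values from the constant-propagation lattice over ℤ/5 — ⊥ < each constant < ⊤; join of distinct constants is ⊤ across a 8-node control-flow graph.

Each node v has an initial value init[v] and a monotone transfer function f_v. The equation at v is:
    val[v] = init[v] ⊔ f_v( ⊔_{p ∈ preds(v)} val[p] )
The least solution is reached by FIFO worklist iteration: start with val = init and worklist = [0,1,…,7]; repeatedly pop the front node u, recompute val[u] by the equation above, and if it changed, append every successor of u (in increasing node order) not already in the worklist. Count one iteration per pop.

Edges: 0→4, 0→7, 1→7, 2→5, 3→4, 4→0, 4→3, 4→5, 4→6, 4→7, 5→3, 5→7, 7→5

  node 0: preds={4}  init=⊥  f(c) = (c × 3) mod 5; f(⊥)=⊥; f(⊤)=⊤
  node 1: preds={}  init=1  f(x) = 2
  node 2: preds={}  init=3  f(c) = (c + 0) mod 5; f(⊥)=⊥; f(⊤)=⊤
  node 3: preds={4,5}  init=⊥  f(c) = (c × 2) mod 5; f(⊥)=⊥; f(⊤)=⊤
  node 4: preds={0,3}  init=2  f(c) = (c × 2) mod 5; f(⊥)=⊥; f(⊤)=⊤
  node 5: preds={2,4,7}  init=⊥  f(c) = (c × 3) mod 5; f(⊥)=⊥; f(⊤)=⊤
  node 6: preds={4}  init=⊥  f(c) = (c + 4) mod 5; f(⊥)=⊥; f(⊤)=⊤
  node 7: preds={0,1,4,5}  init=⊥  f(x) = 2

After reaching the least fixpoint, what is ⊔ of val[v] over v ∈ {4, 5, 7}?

⊤

Iteration log — 13 steps:
  step 1. node 0  ⊔preds=2  new=1  old=⊥  +wl: 
  step 2. node 1  ⊔preds=⊥  new=⊤  old=1  +wl: 
  step 3. node 2  ⊔preds=⊥  new=3  stable
  step 4. node 3  ⊔preds=2  new=4  old=⊥  +wl: 
  step 5. node 4  ⊔preds=⊤  new=⊤  old=2  +wl: 0,3
  step 6. node 5  ⊔preds=⊤  new=⊤  old=⊥  +wl: 
  step 7. node 6  ⊔preds=⊤  new=⊤  old=⊥  +wl: 
  step 8. node 7  ⊔preds=⊤  new=2  old=⊥  +wl: 5
  step 9. node 0  ⊔preds=⊤  new=⊤  old=1  +wl: 4,7
  step 10. node 3  ⊔preds=⊤  new=⊤  old=4  +wl: 
  step 11. node 5  ⊔preds=⊤  new=⊤  stable
  step 12. node 4  ⊔preds=⊤  new=⊤  stable
  step 13. node 7  ⊔preds=⊤  new=2  stable

Least fixpoint reached:
  node 0: ⊤
  node 1: ⊤
  node 2: 3
  node 3: ⊤
  node 4: ⊤
  node 5: ⊤
  node 6: ⊤
  node 7: 2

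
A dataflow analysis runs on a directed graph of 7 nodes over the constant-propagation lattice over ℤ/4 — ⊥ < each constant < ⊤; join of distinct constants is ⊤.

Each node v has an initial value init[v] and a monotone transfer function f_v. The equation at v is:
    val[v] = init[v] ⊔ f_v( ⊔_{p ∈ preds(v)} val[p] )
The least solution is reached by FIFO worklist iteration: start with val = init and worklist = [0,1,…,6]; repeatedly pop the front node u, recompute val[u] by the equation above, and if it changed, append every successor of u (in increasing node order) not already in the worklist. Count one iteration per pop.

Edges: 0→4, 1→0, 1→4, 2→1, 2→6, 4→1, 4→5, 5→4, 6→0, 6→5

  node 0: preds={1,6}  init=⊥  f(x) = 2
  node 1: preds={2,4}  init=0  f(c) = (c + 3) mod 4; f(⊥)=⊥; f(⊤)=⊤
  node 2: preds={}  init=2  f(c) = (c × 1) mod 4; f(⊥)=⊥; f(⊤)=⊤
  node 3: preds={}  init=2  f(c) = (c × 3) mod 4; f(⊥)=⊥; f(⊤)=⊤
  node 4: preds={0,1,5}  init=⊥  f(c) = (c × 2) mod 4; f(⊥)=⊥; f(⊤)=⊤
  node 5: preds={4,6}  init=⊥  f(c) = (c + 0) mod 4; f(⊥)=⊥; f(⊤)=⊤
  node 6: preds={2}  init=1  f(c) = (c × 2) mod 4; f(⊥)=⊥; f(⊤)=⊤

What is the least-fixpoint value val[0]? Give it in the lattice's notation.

2

Trace (11 dequeues):
  [1] u=0 | in ⊤ | out 2 | prev ⊥ | push {}
  [2] u=1 | in 2 | out ⊤ | prev 0 | push {0}
  [3] u=2 | in ⊥ | out 2 | ==
  [4] u=3 | in ⊥ | out 2 | ==
  [5] u=4 | in ⊤ | out ⊤ | prev ⊥ | push {1}
  [6] u=5 | in ⊤ | out ⊤ | prev ⊥ | push {4}
  [7] u=6 | in 2 | out ⊤ | prev 1 | push {5}
  [8] u=0 | in ⊤ | out 2 | ==
  [9] u=1 | in ⊤ | out ⊤ | ==
  [10] u=4 | in ⊤ | out ⊤ | ==
  [11] u=5 | in ⊤ | out ⊤ | ==

Converged values:
  [0] 2
  [1] ⊤
  [2] 2
  [3] 2
  [4] ⊤
  [5] ⊤
  [6] ⊤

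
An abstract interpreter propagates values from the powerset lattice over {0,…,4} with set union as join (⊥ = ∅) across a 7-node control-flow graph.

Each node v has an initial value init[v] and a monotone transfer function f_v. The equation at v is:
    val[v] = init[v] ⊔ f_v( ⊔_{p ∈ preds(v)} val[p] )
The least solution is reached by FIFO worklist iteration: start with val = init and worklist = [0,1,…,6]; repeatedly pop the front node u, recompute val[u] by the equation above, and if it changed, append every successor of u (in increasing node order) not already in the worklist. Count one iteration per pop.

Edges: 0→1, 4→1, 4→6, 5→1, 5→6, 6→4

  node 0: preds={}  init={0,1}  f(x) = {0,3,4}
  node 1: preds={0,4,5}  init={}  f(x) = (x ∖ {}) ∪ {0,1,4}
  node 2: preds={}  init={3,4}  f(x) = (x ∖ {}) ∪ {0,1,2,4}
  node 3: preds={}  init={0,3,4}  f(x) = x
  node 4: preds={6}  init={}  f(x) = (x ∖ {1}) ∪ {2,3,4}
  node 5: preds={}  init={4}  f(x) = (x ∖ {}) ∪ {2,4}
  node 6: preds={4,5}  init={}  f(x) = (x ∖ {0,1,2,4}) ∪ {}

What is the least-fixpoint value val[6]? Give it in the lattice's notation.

{3}

Worklist (9 pops):
  #1 pop 0: in={} → {0,1,3,4} (was {0,1}); enqueue []
  #2 pop 1: in={0,1,3,4} → {0,1,3,4} (was {}); enqueue []
  #3 pop 2: in={} → {0,1,2,3,4} (was {3,4}); enqueue []
  #4 pop 3: in={} → {0,3,4} (no change)
  #5 pop 4: in={} → {2,3,4} (was {}); enqueue [1]
  #6 pop 5: in={} → {2,4} (was {4}); enqueue []
  #7 pop 6: in={2,3,4} → {3} (was {}); enqueue [4]
  #8 pop 1: in={0,1,2,3,4} → {0,1,2,3,4} (was {0,1,3,4}); enqueue []
  #9 pop 4: in={3} → {2,3,4} (no change)

Fixpoint:
  val[0] = {0,1,3,4}
  val[1] = {0,1,2,3,4}
  val[2] = {0,1,2,3,4}
  val[3] = {0,3,4}
  val[4] = {2,3,4}
  val[5] = {2,4}
  val[6] = {3}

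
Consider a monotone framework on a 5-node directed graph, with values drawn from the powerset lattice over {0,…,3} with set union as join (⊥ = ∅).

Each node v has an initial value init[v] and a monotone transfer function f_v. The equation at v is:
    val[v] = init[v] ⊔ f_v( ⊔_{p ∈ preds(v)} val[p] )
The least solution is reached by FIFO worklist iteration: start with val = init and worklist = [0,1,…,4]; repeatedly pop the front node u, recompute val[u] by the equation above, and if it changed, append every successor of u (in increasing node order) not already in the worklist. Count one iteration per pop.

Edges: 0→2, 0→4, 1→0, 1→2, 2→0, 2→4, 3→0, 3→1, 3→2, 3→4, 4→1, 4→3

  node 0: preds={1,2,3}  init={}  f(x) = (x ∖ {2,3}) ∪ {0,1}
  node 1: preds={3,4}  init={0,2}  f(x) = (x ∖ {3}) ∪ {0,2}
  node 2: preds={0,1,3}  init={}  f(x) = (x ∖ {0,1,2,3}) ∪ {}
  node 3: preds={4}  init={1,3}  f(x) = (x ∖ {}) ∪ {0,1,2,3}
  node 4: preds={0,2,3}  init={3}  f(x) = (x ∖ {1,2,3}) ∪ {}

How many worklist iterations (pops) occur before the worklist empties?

Trace (9 dequeues):
  [1] u=0 | in {0,1,2,3} | out {0,1} | prev {} | push {}
  [2] u=1 | in {1,3} | out {0,1,2} | prev {0,2} | push {0}
  [3] u=2 | in {0,1,2,3} | out {} | ==
  [4] u=3 | in {3} | out {0,1,2,3} | prev {1,3} | push {1,2}
  [5] u=4 | in {0,1,2,3} | out {0,3} | prev {3} | push {3}
  [6] u=0 | in {0,1,2,3} | out {0,1} | ==
  [7] u=1 | in {0,1,2,3} | out {0,1,2} | ==
  [8] u=2 | in {0,1,2,3} | out {} | ==
  [9] u=3 | in {0,3} | out {0,1,2,3} | ==

Converged values:
  [0] {0,1}
  [1] {0,1,2}
  [2] {}
  [3] {0,1,2,3}
  [4] {0,3}

9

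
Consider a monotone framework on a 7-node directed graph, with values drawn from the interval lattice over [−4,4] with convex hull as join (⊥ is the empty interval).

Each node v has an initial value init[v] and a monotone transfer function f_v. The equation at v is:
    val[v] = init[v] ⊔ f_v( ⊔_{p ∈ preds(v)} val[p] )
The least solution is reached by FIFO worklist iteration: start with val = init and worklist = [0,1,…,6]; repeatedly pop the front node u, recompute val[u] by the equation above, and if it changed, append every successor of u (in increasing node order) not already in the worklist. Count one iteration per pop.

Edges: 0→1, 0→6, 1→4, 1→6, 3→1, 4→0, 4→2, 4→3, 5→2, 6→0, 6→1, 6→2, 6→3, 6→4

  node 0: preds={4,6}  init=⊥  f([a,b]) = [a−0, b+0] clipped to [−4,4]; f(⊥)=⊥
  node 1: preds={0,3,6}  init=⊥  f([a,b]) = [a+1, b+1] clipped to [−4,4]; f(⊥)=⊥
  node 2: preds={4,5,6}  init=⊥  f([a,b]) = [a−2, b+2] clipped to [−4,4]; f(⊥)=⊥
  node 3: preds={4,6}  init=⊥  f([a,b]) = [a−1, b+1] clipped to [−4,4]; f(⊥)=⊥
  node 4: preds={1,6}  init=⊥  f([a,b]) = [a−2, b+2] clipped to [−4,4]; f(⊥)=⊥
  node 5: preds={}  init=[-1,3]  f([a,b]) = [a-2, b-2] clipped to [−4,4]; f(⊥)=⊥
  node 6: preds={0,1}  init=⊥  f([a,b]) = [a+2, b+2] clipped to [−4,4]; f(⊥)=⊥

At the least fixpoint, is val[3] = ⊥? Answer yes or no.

yes

Trace (7 dequeues):
  [1] u=0 | in ⊥ | out ⊥ | ==
  [2] u=1 | in ⊥ | out ⊥ | ==
  [3] u=2 | in [-1,3] | out [-3,4] | prev ⊥ | push {}
  [4] u=3 | in ⊥ | out ⊥ | ==
  [5] u=4 | in ⊥ | out ⊥ | ==
  [6] u=5 | in ⊥ | out [-1,3] | ==
  [7] u=6 | in ⊥ | out ⊥ | ==

Converged values:
  [0] ⊥
  [1] ⊥
  [2] [-3,4]
  [3] ⊥
  [4] ⊥
  [5] [-1,3]
  [6] ⊥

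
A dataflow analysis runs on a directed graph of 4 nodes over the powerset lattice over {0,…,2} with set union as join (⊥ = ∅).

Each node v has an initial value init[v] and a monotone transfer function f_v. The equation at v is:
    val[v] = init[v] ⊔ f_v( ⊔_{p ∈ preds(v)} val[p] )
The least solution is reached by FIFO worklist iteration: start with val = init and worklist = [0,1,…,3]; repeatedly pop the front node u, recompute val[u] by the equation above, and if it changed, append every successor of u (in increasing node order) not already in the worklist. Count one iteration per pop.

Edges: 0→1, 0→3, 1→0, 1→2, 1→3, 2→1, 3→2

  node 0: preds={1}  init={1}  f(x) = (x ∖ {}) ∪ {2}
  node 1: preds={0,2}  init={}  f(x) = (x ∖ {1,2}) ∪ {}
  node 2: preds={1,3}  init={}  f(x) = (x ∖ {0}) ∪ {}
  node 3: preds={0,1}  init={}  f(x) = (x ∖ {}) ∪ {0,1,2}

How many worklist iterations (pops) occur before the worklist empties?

Worklist (6 pops):
  #1 pop 0: in={} → {1,2} (was {1}); enqueue []
  #2 pop 1: in={1,2} → {} (no change)
  #3 pop 2: in={} → {} (no change)
  #4 pop 3: in={1,2} → {0,1,2} (was {}); enqueue [2]
  #5 pop 2: in={0,1,2} → {1,2} (was {}); enqueue [1]
  #6 pop 1: in={1,2} → {} (no change)

Fixpoint:
  val[0] = {1,2}
  val[1] = {}
  val[2] = {1,2}
  val[3] = {0,1,2}

6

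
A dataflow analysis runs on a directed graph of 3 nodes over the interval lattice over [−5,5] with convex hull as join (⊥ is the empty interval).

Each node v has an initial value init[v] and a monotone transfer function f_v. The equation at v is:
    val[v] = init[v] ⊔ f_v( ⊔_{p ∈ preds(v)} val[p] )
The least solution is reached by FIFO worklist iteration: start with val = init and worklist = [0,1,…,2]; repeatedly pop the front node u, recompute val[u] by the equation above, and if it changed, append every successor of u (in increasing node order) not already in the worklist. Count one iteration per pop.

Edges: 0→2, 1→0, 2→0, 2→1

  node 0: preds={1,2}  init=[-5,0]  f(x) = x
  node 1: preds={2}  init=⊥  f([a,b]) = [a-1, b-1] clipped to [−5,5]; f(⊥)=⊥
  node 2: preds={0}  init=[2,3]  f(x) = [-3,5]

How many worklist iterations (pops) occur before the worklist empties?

Trace (7 dequeues):
  [1] u=0 | in [2,3] | out [-5,3] | prev [-5,0] | push {}
  [2] u=1 | in [2,3] | out [1,2] | prev ⊥ | push {0}
  [3] u=2 | in [-5,3] | out [-3,5] | prev [2,3] | push {1}
  [4] u=0 | in [-3,5] | out [-5,5] | prev [-5,3] | push {2}
  [5] u=1 | in [-3,5] | out [-4,4] | prev [1,2] | push {0}
  [6] u=2 | in [-5,5] | out [-3,5] | ==
  [7] u=0 | in [-4,5] | out [-5,5] | ==

Converged values:
  [0] [-5,5]
  [1] [-4,4]
  [2] [-3,5]

7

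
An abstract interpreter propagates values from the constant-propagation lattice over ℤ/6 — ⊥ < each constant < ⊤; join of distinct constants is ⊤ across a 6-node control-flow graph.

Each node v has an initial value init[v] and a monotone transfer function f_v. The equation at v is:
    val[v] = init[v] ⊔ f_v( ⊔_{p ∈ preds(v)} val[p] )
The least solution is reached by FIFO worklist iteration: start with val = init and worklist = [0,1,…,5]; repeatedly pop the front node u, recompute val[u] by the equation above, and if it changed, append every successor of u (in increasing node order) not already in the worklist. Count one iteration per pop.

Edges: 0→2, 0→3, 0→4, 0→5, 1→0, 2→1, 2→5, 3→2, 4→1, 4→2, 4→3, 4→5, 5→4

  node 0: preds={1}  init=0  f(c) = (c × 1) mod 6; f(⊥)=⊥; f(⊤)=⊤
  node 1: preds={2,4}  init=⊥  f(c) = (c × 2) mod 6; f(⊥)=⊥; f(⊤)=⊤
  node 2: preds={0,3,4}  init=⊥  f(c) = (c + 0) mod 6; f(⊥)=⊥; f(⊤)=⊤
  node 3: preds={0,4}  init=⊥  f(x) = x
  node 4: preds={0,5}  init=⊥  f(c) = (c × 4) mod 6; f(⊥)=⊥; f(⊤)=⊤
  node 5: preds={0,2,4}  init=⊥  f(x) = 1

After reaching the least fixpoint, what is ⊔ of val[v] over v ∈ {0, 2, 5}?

⊤

Trace (21 dequeues):
  [1] u=0 | in ⊥ | out 0 | ==
  [2] u=1 | in ⊥ | out ⊥ | ==
  [3] u=2 | in 0 | out 0 | prev ⊥ | push {1}
  [4] u=3 | in 0 | out 0 | prev ⊥ | push {2}
  [5] u=4 | in 0 | out 0 | prev ⊥ | push {3}
  [6] u=5 | in 0 | out 1 | prev ⊥ | push {4}
  [7] u=1 | in 0 | out 0 | prev ⊥ | push {0}
  [8] u=2 | in 0 | out 0 | ==
  [9] u=3 | in 0 | out 0 | ==
  [10] u=4 | in ⊤ | out ⊤ | prev 0 | push {1,2,3,5}
  [11] u=0 | in 0 | out 0 | ==
  [12] u=1 | in ⊤ | out ⊤ | prev 0 | push {0}
  [13] u=2 | in ⊤ | out ⊤ | prev 0 | push {1}
  [14] u=3 | in ⊤ | out ⊤ | prev 0 | push {2}
  [15] u=5 | in ⊤ | out 1 | ==
  [16] u=0 | in ⊤ | out ⊤ | prev 0 | push {3,4,5}
  [17] u=1 | in ⊤ | out ⊤ | ==
  [18] u=2 | in ⊤ | out ⊤ | ==
  [19] u=3 | in ⊤ | out ⊤ | ==
  [20] u=4 | in ⊤ | out ⊤ | ==
  [21] u=5 | in ⊤ | out 1 | ==

Converged values:
  [0] ⊤
  [1] ⊤
  [2] ⊤
  [3] ⊤
  [4] ⊤
  [5] 1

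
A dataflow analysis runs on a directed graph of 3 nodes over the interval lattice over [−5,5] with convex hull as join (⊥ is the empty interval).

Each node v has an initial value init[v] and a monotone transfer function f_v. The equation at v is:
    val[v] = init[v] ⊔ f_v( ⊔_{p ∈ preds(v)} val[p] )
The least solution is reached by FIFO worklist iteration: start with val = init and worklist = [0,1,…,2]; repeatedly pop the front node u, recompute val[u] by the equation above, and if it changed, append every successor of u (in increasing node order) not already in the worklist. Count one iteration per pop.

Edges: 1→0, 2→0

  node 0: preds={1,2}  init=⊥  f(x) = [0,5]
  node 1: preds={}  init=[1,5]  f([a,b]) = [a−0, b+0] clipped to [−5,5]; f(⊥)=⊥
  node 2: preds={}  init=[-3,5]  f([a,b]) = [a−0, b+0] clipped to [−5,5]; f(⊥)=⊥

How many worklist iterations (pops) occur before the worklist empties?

3

Trace (3 dequeues):
  [1] u=0 | in [-3,5] | out [0,5] | prev ⊥ | push {}
  [2] u=1 | in ⊥ | out [1,5] | ==
  [3] u=2 | in ⊥ | out [-3,5] | ==

Converged values:
  [0] [0,5]
  [1] [1,5]
  [2] [-3,5]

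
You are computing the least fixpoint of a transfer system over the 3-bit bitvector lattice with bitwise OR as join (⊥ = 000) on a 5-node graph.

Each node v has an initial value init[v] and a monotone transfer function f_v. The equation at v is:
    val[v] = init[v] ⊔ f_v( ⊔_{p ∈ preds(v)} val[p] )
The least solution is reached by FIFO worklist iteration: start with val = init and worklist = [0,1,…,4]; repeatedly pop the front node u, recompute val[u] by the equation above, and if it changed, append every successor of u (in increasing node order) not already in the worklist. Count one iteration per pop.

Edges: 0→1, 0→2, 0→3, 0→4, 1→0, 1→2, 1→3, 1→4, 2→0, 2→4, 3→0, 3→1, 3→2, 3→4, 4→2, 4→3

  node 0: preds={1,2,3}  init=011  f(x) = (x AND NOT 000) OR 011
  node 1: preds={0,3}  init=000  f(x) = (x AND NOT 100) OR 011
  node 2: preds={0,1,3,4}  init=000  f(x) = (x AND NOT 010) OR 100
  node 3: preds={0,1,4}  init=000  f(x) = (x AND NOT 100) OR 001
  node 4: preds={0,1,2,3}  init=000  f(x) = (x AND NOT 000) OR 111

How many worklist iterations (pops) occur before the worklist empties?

Worklist (10 pops):
  #1 pop 0: in=000 → 011 (no change)
  #2 pop 1: in=011 → 011 (was 000); enqueue [0]
  #3 pop 2: in=011 → 101 (was 000); enqueue []
  #4 pop 3: in=011 → 011 (was 000); enqueue [1,2]
  #5 pop 4: in=111 → 111 (was 000); enqueue [3]
  #6 pop 0: in=111 → 111 (was 011); enqueue [4]
  #7 pop 1: in=111 → 011 (no change)
  #8 pop 2: in=111 → 101 (no change)
  #9 pop 3: in=111 → 011 (no change)
  #10 pop 4: in=111 → 111 (no change)

Fixpoint:
  val[0] = 111
  val[1] = 011
  val[2] = 101
  val[3] = 011
  val[4] = 111

10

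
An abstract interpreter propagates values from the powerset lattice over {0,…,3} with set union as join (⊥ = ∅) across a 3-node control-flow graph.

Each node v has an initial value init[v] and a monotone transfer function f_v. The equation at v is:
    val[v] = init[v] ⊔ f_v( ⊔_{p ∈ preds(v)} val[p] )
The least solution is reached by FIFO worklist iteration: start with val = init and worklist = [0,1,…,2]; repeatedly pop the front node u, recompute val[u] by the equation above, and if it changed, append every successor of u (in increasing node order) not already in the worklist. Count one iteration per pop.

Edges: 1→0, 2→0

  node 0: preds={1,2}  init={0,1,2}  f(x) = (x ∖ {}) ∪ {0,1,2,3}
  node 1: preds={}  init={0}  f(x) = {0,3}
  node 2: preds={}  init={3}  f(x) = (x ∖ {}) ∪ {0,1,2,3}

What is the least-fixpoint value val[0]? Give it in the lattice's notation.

{0,1,2,3}

Iteration log — 4 steps:
  step 1. node 0  ⊔preds={0,3}  new={0,1,2,3}  old={0,1,2}  +wl: 
  step 2. node 1  ⊔preds={}  new={0,3}  old={0}  +wl: 0
  step 3. node 2  ⊔preds={}  new={0,1,2,3}  old={3}  +wl: 
  step 4. node 0  ⊔preds={0,1,2,3}  new={0,1,2,3}  stable

Least fixpoint reached:
  node 0: {0,1,2,3}
  node 1: {0,3}
  node 2: {0,1,2,3}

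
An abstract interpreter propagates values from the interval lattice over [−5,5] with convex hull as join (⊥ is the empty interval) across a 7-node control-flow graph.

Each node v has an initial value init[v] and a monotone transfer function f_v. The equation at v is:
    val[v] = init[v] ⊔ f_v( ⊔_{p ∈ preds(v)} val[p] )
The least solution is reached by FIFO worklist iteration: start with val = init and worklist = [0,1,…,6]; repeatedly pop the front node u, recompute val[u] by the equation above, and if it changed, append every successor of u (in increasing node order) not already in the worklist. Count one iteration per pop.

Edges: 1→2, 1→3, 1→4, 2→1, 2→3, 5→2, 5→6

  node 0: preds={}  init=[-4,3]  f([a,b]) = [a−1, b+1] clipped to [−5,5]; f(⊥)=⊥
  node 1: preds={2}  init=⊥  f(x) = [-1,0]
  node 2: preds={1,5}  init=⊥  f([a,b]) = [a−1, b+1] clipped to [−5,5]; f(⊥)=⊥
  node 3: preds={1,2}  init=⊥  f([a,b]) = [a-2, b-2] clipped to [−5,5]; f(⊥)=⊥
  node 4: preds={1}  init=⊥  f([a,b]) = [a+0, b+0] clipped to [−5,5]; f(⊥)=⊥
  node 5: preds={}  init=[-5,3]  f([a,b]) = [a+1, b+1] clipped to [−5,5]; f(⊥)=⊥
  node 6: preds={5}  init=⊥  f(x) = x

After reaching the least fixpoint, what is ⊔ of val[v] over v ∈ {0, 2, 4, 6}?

[-5,4]

Trace (8 dequeues):
  [1] u=0 | in ⊥ | out [-4,3] | ==
  [2] u=1 | in ⊥ | out [-1,0] | prev ⊥ | push {}
  [3] u=2 | in [-5,3] | out [-5,4] | prev ⊥ | push {1}
  [4] u=3 | in [-5,4] | out [-5,2] | prev ⊥ | push {}
  [5] u=4 | in [-1,0] | out [-1,0] | prev ⊥ | push {}
  [6] u=5 | in ⊥ | out [-5,3] | ==
  [7] u=6 | in [-5,3] | out [-5,3] | prev ⊥ | push {}
  [8] u=1 | in [-5,4] | out [-1,0] | ==

Converged values:
  [0] [-4,3]
  [1] [-1,0]
  [2] [-5,4]
  [3] [-5,2]
  [4] [-1,0]
  [5] [-5,3]
  [6] [-5,3]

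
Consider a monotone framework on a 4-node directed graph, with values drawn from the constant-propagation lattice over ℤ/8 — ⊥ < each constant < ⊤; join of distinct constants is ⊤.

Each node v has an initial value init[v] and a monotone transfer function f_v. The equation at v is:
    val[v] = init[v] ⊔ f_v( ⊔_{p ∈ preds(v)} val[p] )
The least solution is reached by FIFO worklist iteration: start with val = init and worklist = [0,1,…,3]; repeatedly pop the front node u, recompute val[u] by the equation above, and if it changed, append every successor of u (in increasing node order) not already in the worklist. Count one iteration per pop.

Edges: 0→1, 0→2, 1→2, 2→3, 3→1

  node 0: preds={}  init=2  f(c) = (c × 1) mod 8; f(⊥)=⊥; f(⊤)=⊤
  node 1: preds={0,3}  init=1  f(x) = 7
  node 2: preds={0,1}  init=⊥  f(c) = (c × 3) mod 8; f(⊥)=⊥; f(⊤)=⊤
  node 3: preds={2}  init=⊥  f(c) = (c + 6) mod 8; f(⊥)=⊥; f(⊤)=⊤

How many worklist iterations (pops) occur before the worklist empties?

5

Iteration log — 5 steps:
  step 1. node 0  ⊔preds=⊥  new=2  stable
  step 2. node 1  ⊔preds=2  new=⊤  old=1  +wl: 
  step 3. node 2  ⊔preds=⊤  new=⊤  old=⊥  +wl: 
  step 4. node 3  ⊔preds=⊤  new=⊤  old=⊥  +wl: 1
  step 5. node 1  ⊔preds=⊤  new=⊤  stable

Least fixpoint reached:
  node 0: 2
  node 1: ⊤
  node 2: ⊤
  node 3: ⊤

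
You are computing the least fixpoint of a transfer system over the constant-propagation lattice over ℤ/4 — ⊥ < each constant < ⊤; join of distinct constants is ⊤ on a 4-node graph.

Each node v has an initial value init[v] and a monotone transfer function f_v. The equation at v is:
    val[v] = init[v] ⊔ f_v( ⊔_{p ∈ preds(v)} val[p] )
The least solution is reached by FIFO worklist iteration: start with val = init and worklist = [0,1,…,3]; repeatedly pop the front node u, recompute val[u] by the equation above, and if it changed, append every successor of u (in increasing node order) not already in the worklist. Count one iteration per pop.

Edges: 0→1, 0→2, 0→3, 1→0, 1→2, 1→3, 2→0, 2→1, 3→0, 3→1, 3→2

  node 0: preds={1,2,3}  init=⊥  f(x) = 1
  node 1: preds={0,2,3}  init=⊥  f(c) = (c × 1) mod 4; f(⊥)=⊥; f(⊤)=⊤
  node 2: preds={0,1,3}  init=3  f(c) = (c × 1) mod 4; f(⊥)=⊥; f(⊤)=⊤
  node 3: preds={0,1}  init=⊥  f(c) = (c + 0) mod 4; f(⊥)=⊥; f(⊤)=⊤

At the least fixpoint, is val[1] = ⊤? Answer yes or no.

Worklist (7 pops):
  #1 pop 0: in=3 → 1 (was ⊥); enqueue []
  #2 pop 1: in=⊤ → ⊤ (was ⊥); enqueue [0]
  #3 pop 2: in=⊤ → ⊤ (was 3); enqueue [1]
  #4 pop 3: in=⊤ → ⊤ (was ⊥); enqueue [2]
  #5 pop 0: in=⊤ → 1 (no change)
  #6 pop 1: in=⊤ → ⊤ (no change)
  #7 pop 2: in=⊤ → ⊤ (no change)

Fixpoint:
  val[0] = 1
  val[1] = ⊤
  val[2] = ⊤
  val[3] = ⊤

yes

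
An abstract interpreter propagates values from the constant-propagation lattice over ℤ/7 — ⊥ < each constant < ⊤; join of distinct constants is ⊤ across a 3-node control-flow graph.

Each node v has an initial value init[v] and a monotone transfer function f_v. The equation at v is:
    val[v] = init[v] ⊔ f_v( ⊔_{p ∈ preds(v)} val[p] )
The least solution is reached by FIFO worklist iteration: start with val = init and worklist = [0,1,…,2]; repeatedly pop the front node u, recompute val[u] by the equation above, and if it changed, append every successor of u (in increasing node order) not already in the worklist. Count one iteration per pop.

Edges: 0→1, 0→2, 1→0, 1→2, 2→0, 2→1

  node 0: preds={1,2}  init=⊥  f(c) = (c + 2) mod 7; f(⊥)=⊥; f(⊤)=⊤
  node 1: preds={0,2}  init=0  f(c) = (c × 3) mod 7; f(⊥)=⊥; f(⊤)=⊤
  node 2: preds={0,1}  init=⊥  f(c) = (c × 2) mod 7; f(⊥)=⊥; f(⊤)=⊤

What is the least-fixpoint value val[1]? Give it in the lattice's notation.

Iteration log — 6 steps:
  step 1. node 0  ⊔preds=0  new=2  old=⊥  +wl: 
  step 2. node 1  ⊔preds=2  new=⊤  old=0  +wl: 0
  step 3. node 2  ⊔preds=⊤  new=⊤  old=⊥  +wl: 1
  step 4. node 0  ⊔preds=⊤  new=⊤  old=2  +wl: 2
  step 5. node 1  ⊔preds=⊤  new=⊤  stable
  step 6. node 2  ⊔preds=⊤  new=⊤  stable

Least fixpoint reached:
  node 0: ⊤
  node 1: ⊤
  node 2: ⊤

⊤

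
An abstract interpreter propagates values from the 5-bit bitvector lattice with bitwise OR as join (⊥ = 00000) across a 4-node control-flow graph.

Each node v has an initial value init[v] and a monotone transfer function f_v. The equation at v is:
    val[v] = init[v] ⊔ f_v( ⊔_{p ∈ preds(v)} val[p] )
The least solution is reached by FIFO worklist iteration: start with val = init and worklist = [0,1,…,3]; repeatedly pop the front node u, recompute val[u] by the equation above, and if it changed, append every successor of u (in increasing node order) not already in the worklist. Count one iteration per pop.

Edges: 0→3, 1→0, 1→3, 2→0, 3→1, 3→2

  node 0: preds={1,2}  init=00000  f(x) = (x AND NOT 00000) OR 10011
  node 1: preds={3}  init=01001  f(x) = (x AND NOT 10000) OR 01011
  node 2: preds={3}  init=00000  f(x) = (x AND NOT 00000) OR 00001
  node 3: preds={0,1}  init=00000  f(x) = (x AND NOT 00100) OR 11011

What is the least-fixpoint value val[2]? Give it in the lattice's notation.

Trace (8 dequeues):
  [1] u=0 | in 01001 | out 11011 | prev 00000 | push {}
  [2] u=1 | in 00000 | out 01011 | prev 01001 | push {0}
  [3] u=2 | in 00000 | out 00001 | prev 00000 | push {}
  [4] u=3 | in 11011 | out 11011 | prev 00000 | push {1,2}
  [5] u=0 | in 01011 | out 11011 | ==
  [6] u=1 | in 11011 | out 01011 | ==
  [7] u=2 | in 11011 | out 11011 | prev 00001 | push {0}
  [8] u=0 | in 11011 | out 11011 | ==

Converged values:
  [0] 11011
  [1] 01011
  [2] 11011
  [3] 11011

11011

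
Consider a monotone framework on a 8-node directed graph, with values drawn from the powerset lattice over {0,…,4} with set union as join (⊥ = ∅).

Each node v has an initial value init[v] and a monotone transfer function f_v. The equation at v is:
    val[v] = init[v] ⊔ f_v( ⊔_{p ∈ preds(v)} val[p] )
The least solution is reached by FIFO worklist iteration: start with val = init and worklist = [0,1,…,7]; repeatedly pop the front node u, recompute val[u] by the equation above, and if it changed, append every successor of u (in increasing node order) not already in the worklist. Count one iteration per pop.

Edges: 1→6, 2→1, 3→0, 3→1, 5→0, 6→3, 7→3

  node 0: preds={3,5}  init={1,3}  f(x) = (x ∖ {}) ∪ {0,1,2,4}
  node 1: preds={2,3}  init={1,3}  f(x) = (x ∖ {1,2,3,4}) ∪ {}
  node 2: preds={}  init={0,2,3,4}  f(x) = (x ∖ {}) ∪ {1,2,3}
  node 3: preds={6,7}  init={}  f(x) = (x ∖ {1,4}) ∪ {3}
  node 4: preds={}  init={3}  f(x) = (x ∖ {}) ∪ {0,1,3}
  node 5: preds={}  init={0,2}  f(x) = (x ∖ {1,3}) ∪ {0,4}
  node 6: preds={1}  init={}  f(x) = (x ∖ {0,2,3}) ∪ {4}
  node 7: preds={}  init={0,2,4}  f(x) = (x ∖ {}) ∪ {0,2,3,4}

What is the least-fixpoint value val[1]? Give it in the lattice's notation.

Iteration log — 11 steps:
  step 1. node 0  ⊔preds={0,2}  new={0,1,2,3,4}  old={1,3}  +wl: 
  step 2. node 1  ⊔preds={0,2,3,4}  new={0,1,3}  old={1,3}  +wl: 
  step 3. node 2  ⊔preds={}  new={0,1,2,3,4}  old={0,2,3,4}  +wl: 1
  step 4. node 3  ⊔preds={0,2,4}  new={0,2,3}  old={}  +wl: 0
  step 5. node 4  ⊔preds={}  new={0,1,3}  old={3}  +wl: 
  step 6. node 5  ⊔preds={}  new={0,2,4}  old={0,2}  +wl: 
  step 7. node 6  ⊔preds={0,1,3}  new={1,4}  old={}  +wl: 3
  step 8. node 7  ⊔preds={}  new={0,2,3,4}  old={0,2,4}  +wl: 
  step 9. node 1  ⊔preds={0,1,2,3,4}  new={0,1,3}  stable
  step 10. node 0  ⊔preds={0,2,3,4}  new={0,1,2,3,4}  stable
  step 11. node 3  ⊔preds={0,1,2,3,4}  new={0,2,3}  stable

Least fixpoint reached:
  node 0: {0,1,2,3,4}
  node 1: {0,1,3}
  node 2: {0,1,2,3,4}
  node 3: {0,2,3}
  node 4: {0,1,3}
  node 5: {0,2,4}
  node 6: {1,4}
  node 7: {0,2,3,4}

{0,1,3}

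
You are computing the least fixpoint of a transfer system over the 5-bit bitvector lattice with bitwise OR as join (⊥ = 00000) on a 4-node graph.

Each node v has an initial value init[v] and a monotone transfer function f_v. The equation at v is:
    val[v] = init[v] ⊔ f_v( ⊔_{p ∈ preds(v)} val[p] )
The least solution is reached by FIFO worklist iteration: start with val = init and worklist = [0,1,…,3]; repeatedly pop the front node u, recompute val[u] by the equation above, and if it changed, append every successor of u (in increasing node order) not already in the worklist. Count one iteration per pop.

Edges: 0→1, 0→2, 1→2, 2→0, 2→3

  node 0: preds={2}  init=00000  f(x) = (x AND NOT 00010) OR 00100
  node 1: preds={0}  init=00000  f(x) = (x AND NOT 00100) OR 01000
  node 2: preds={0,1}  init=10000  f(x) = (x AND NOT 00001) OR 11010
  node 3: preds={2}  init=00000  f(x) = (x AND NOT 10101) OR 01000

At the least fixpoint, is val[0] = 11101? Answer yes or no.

no

Worklist (7 pops):
  #1 pop 0: in=10000 → 10100 (was 00000); enqueue []
  #2 pop 1: in=10100 → 11000 (was 00000); enqueue []
  #3 pop 2: in=11100 → 11110 (was 10000); enqueue [0]
  #4 pop 3: in=11110 → 01010 (was 00000); enqueue []
  #5 pop 0: in=11110 → 11100 (was 10100); enqueue [1,2]
  #6 pop 1: in=11100 → 11000 (no change)
  #7 pop 2: in=11100 → 11110 (no change)

Fixpoint:
  val[0] = 11100
  val[1] = 11000
  val[2] = 11110
  val[3] = 01010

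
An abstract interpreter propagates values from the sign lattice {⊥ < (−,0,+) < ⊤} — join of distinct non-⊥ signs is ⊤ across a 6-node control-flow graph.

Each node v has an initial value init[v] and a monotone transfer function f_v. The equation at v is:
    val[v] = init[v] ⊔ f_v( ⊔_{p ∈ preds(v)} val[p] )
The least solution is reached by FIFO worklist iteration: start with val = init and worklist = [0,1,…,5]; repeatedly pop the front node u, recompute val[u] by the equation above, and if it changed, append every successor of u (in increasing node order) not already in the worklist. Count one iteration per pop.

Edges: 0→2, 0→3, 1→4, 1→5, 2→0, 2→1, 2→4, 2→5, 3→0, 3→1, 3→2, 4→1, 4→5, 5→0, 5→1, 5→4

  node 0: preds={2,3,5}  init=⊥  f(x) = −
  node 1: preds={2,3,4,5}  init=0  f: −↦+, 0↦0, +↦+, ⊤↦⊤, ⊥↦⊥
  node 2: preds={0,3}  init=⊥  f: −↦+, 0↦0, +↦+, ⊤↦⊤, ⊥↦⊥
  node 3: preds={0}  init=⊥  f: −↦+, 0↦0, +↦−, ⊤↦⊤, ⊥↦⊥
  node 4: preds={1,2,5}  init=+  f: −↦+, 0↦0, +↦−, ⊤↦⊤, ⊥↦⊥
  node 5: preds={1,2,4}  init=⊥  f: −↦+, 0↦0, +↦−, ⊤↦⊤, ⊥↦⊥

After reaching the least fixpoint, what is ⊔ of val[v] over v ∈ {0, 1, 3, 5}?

Iteration log — 13 steps:
  step 1. node 0  ⊔preds=⊥  new=−  old=⊥  +wl: 
  step 2. node 1  ⊔preds=+  new=⊤  old=0  +wl: 
  step 3. node 2  ⊔preds=−  new=+  old=⊥  +wl: 0,1
  step 4. node 3  ⊔preds=−  new=+  old=⊥  +wl: 2
  step 5. node 4  ⊔preds=⊤  new=⊤  old=+  +wl: 
  step 6. node 5  ⊔preds=⊤  new=⊤  old=⊥  +wl: 4
  step 7. node 0  ⊔preds=⊤  new=−  stable
  step 8. node 1  ⊔preds=⊤  new=⊤  stable
  step 9. node 2  ⊔preds=⊤  new=⊤  old=+  +wl: 0,1,5
  step 10. node 4  ⊔preds=⊤  new=⊤  stable
  step 11. node 0  ⊔preds=⊤  new=−  stable
  step 12. node 1  ⊔preds=⊤  new=⊤  stable
  step 13. node 5  ⊔preds=⊤  new=⊤  stable

Least fixpoint reached:
  node 0: −
  node 1: ⊤
  node 2: ⊤
  node 3: +
  node 4: ⊤
  node 5: ⊤

⊤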